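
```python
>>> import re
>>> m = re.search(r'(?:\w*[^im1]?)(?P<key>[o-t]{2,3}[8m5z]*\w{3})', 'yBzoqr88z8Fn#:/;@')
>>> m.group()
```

Pattern: zero or more of a word character, then optionally any character except [im1] (non-capturing group); then 2 to 3 of a character in [o-t], then zero or more of one of [8m5z], then exactly 3 of a word character (captured as 'key').
`search` walks the string left to right and returns the first match it finds.
The match spans [0:12] → 'yBzoqr88z8Fn'.
Captured: group 1 = 'qr88z8Fn'.

'yBzoqr88z8Fn'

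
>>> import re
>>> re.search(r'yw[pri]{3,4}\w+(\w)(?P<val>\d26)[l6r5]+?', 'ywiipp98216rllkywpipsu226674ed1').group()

Pattern: the literal 'yw', then 3 to 4 of one of [pri]; then one or more of a word character; then a word character (captured); then a digit, then the literal '26' (captured as 'val'); then one or more of one of [l6r5] (lazy).
`re.search` tries every starting position until one works.
The match spans [0:26] → 'ywiipp98216rllkywpipsu2266'.
Captured: group 1 = 'u', group 2 = '226'.

'ywiipp98216rllkywpipsu2266'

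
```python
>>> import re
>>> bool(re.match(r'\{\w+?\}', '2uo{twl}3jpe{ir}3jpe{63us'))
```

False

`re.match` won't scan ahead — the pattern has to work from the very first character.
Here the pattern fails at index 0, so the call returns None, and `bool(None)` is False.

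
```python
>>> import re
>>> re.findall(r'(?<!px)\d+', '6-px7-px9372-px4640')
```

['6', '372', '640']

The negative lookahead/lookbehind blocks any match where the forbidden context is present.
Scanning left to right: at [0:1] → '6'; at [9:12] → '372'; at [16:19] → '640'.
`findall` yields the raw match text (3 of them) because the pattern has no groups.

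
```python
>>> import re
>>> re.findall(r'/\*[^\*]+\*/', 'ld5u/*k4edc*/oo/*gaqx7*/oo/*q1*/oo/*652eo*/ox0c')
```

['/*k4edc*/', '/*gaqx7*/', '/*q1*/', '/*652eo*/']

Walking the string: at [4:13] → '/*k4edc*/'; at [15:24] → '/*gaqx7*/'; at [26:32] → '/*q1*/'; at [34:43] → '/*652eo*/'.
No capturing groups, so `findall` returns the 4 full match strings.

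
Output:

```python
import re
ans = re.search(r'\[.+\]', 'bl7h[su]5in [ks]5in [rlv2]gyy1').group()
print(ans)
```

[su]5in [ks]5in [rlv2]

The match spans [4:26] → '[su]5in [ks]5in [rlv2]'.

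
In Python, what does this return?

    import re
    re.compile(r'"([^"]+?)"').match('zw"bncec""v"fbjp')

With `match`, the pattern is implicitly anchored at the beginning.
Here the pattern fails at index 0, so the call returns None.

None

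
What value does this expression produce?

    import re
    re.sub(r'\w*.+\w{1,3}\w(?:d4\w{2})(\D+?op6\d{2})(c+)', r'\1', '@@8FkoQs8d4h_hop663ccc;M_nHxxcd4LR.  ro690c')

Pattern: zero or more of a word character; then one or more of any character, then 1 to 3 of a word character, then a word character; then the literal 'd4', then exactly 2 of a word character (non-capturing group); then one or more of a non-digit (lazy), then the literal 'op6', then exactly 2 of a digit (captured); then one or more of a literal 'c' (captured).
Matches: at [0:22] → '@@8FkoQs8d4h_hop663ccc'.
Each match is replaced using the text its own group 1 captured.

'hop663;M_nHxxcd4LR.  ro690c'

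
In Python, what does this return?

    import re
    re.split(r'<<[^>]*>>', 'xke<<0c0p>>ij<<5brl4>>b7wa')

`split` removes every match and returns the 3 fragments in between.

['xke', 'ij', 'b7wa']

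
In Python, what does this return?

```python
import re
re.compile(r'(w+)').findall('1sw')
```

The pattern matches one or more of a literal 'w' (captured).
Scanning left to right: at [2:3] match 'w', group 1 = 'w'.
Because there's exactly one group, `findall` drops the full match and keeps group 1 from the one hit.

['w']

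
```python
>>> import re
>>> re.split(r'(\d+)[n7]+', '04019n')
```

['', '04019', '']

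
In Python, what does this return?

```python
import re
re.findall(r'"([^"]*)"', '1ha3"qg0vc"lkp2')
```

['qg0vc']

Matches: at [4:11] match '"qg0vc"', group 1 = 'qg0vc'.
With a single group, `findall` returns only what that group captured — 1 item.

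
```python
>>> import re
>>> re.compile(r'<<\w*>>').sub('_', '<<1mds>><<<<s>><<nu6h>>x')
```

Matches: at [0:8] → '<<1mds>>'; at [10:15] → '<<s>>'; at [15:23] → '<<nu6h>>'.
`sub` substitutes '_' at each match site.

'_<<__x'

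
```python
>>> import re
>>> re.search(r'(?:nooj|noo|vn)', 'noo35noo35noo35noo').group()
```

'noo'

The match spans [0:3] → 'noo'.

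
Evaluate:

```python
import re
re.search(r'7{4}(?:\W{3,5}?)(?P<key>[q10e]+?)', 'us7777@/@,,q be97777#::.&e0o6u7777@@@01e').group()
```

'7777@/@,,q'

The pattern matches exactly 4 of a literal '7'; then 3 to 5 of a non-word character (lazy) (non-capturing group); then one or more of one of [q10e] (lazy) (captured as 'key').
Unlike `match`, `search` isn't anchored — it looks for the pattern anywhere in the string.
The match spans [2:12] → '7777@/@,,q'.
Captured: group 1 = 'q'.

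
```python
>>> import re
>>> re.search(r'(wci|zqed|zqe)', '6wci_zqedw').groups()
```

('wci',)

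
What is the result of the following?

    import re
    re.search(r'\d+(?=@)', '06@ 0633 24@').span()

(0, 2)

Lookahead/lookbehind check context without consuming it, so the matched span excludes the asserted characters.
The match spans [0:2] → '06'.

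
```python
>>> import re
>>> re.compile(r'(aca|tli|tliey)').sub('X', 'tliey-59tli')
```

Branches in `(...|...)` are attempted left-to-right; the first branch that allows the whole pattern to succeed is taken.
Matches: at [0:3] → 'tli'; at [8:11] → 'tli'.
`sub` substitutes 'X' at each match site.

'Xey-59X'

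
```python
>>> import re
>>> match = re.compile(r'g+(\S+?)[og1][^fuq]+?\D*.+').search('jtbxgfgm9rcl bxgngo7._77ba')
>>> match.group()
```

The match spans [4:26] → 'gfgm9rcl bxgngo7._77ba'.

'gfgm9rcl bxgngo7._77ba'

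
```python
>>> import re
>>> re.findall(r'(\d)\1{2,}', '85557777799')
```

['5', '7']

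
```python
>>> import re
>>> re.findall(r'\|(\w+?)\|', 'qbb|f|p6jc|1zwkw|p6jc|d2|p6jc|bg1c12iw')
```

['f', '1zwkw', 'd2']

Walking the string: at [3:6] match '|f|', group 1 = 'f'; at [10:17] match '|1zwkw|', group 1 = '1zwkw'; at [21:25] match '|d2|', group 1 = 'd2'.
With a single group, `findall` returns only what that group captured — 3 items.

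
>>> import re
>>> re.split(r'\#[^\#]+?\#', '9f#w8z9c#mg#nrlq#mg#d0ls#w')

['9f', 'mg', 'mg', 'w']

The string is cut at each match, leaving 4 pieces.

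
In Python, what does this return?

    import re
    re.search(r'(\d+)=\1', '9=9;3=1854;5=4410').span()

(0, 3)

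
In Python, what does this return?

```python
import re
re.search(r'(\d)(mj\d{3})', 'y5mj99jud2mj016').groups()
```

('2', 'mj016')

The match spans [9:15] → '2mj016'.
Captured: group 1 = '2', group 2 = 'mj016'.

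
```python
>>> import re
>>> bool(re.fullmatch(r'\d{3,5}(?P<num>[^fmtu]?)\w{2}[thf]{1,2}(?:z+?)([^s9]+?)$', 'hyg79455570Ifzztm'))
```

The pattern matches 3 to 5 of a digit; then optionally any character except [fmtu] (captured as 'num'); then exactly 2 of a word character, then 1 to 2 of one of [thf]; then one or more of a literal 'z' (lazy) (non-capturing group); then one or more of any character except [s9] (lazy) (captured); then anchored at the end.
`re.fullmatch` requires the pattern to consume the entire string.
Here the string isn't matched end-to-end, so the call returns None, and `bool(None)` is False.

False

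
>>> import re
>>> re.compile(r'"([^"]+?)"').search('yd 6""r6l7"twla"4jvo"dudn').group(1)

'r6l7'

The match spans [5:11] → '"r6l7"'.
Captured: group 1 = 'r6l7'.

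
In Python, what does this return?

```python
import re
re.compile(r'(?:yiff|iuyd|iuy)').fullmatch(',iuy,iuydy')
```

None

`re.fullmatch` is like wrapping the pattern in `^…$` (in single-line mode).
Here the pattern can't cover the whole string, so the call returns None.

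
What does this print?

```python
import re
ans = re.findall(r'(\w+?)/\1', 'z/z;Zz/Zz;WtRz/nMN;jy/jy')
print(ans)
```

`\1` is not a pattern — it's the concrete string captured by group 1, re-applied verbatim.
With a single group, `findall` returns only what that group captured — 3 items.

['z', 'Zz', 'jy']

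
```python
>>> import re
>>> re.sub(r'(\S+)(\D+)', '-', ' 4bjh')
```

' -'

Pattern: one or more of a non-whitespace character (captured); then one or more of a non-digit (captured).
Matches: at [1:5] → '4bjh'.
`sub` substitutes '-' at each match site.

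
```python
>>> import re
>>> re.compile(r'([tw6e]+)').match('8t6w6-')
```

`re.match` won't scan ahead — the pattern has to work from the very first character.
Here the pattern fails at index 0, so the call returns None.

None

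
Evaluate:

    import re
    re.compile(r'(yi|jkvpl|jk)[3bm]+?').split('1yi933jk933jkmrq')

Matches to split on: at [11:14] → 'jkm'.
The group in the pattern means `split` returns the separators' captures alongside the pieces.

['1yi933jk933', 'jk', 'rq']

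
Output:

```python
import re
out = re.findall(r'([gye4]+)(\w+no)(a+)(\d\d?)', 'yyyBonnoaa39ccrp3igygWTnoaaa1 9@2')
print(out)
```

[('yyy', 'Bonnoaa39ccrp3igygWTno', 'aaa', '1')]

`findall` packs the 4 group values into a tuple for every match.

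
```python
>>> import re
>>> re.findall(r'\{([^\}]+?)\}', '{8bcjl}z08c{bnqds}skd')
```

['8bcjl', 'bnqds']

Scanning left to right: at [0:7] match '{8bcjl}', group 1 = '8bcjl'; at [11:18] match '{bnqds}', group 1 = 'bnqds'.
`findall` collects group 1 from each match (2 total).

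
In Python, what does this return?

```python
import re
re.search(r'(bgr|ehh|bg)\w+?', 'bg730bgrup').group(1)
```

'bg'

`search` walks the string left to right and returns the first match it finds.
The match spans [0:3] → 'bg7'.
Captured: group 1 = 'bg'.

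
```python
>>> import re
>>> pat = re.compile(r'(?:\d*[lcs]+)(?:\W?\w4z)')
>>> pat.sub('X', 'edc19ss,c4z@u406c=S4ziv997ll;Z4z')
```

'edcX@uXivX'

The pattern matches zero or more of a digit, then one or more of one of [lcs] (non-capturing group); then optionally a non-word character, then a word character, then the literal '4z' (non-capturing group).
Matches: at [3:11] → '19ss,c4z'; at [13:21] → '406c=S4z'; at [23:32] → '997ll;Z4z'.
Each match is replaced by 'X'.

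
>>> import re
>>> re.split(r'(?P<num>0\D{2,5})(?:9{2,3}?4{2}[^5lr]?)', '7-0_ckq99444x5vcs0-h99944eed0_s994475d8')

['7-', '0_ckq', 'x5vcs', '0-h', 'ed', '0_s', '5d8']

This matches a literal '0', then 2 to 5 of a non-digit (captured as 'num'); then 2 to 3 of a literal '9' (lazy), then exactly 2 of the literal '4', then optionally any character except [5lr] (non-capturing group).
Matches to split on: at [2:12] → '0_ckq99444'; at [17:26] → '0-h99944e'; at [28:36] → '0_s99447'.
Because the pattern has a capturing group, `split` also inserts each captured text between the pieces.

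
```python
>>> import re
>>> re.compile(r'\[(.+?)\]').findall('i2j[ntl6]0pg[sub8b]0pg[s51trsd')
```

['ntl6', 'sub8b']

Lazy quantifiers expand one character at a time until the remainder of the pattern can match.
One capturing group, so `findall` returns just the captured substring from each match — 2 in all.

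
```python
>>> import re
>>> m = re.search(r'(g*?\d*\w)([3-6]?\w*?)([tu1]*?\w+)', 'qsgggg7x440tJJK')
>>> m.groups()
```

This matches zero or more of a literal 'g' (lazy), then zero or more of a digit, then a word character (captured); then optionally a character in [3-6], then zero or more of a word character (lazy) (captured); then zero or more of one of [tu1] (lazy), then one or more of a word character (captured).
`re.search` scans for the first position where the pattern succeeds.
The match spans [0:15] → 'qsgggg7x440tJJK'.
Captured: group 1 = 'q', group 2 = '', group 3 = 'sgggg7x440tJJK'.

('q', '', 'sgggg7x440tJJK')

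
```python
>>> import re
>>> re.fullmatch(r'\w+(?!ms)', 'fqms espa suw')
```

None

`re.fullmatch` is like wrapping the pattern in `^…$` (in single-line mode).
Here the string isn't matched end-to-end, so the call returns None.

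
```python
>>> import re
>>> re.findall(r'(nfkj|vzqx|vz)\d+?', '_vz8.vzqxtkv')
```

Matches: at [1:4] match 'vz8', group 1 = 'vz'.
With a single group, `findall` returns only what that group captured — 1 item.

['vz']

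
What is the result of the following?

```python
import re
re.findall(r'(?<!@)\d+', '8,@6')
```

['8']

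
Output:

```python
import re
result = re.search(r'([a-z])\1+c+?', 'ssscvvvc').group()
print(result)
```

The backreference `\1` re-matches whatever the first group consumed, character for character.
`re.search` scans for the first position where the pattern succeeds.
The match spans [0:4] → 'sssc'.
Captured: group 1 = 's'.

sssc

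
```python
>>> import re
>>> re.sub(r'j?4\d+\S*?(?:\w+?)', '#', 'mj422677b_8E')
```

'm#_8E'

The pattern matches optionally a literal 'j', then a literal '4'; then one or more of a digit, then zero or more of a non-whitespace character (lazy); then one or more of a word character (lazy) (non-capturing group).
Lazy quantifiers expand one character at a time until the remainder of the pattern can match.
Matches: at [1:9] → 'j422677b'.
Each match is replaced by '#'.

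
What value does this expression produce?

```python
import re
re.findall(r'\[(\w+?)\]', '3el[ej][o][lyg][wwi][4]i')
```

One capturing group, so `findall` returns just the captured substring from each match — 5 in all.

['ej', 'o', 'lyg', 'wwi', '4']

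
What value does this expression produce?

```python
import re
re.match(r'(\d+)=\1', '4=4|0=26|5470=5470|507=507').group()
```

'4=4'

With `match`, the pattern is implicitly anchored at the beginning.
The match spans [0:3] → '4=4'.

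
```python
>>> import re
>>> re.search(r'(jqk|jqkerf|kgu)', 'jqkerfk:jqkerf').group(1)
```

'jqk'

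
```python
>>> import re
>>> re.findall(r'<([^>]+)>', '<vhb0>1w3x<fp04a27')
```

['vhb0']

`findall` collects group 1 from the one match (1 total).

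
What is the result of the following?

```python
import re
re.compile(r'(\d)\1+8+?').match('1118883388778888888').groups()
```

`\1` is not a pattern — it's the concrete string captured by group 1, re-applied verbatim.
`re.match` only tries the pattern at the start of the string.
The match spans [0:4] → '1118'.
Captured: group 1 = '1'.

('1',)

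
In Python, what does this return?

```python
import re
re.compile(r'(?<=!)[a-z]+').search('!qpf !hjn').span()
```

Lookahead/lookbehind check context without consuming it, so the matched span excludes the asserted characters.
The match spans [1:4] → 'qpf'.

(1, 4)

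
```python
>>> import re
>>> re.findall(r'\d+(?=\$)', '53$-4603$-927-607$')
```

Because the assertion is zero-width, the text it checks is not consumed and won't appear in the result.
Walking the string: at [0:2] → '53'; at [4:8] → '4603'; at [14:17] → '607'.
With no groups in the pattern, `findall` gives back each whole match — 3 here.

['53', '4603', '607']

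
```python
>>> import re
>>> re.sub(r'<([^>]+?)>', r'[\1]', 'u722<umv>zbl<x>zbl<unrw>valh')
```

The replacement refers to a captured group, so each match is rewritten using its own captured text.

'u722[umv]zbl[x]zbl[unrw]valh'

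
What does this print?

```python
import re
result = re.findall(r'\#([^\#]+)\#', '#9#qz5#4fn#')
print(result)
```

Matches: at [0:3] match '#9#', group 1 = '9'; at [6:11] match '#4fn#', group 1 = '4fn'.
Because there's exactly one group, `findall` drops the full match and keeps group 1 from each hit.

['9', '4fn']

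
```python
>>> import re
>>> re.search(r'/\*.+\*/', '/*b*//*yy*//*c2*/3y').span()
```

`re.search` scans for the first position where the pattern succeeds.
The match spans [0:17] → '/*b*//*yy*//*c2*/'.

(0, 17)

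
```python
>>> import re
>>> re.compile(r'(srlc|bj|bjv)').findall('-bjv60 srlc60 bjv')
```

['bj', 'srlc', 'bj']

Alternation isn't longest-match — the leftmost alternative that fits at this position is chosen.
`findall` collects group 1 from each match (3 total).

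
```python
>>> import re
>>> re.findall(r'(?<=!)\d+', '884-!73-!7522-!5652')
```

['73', '7522', '5652']

Because the assertion is zero-width, the text it checks is not consumed and won't appear in the result.
Walking the string: at [5:7] → '73'; at [9:13] → '7522'; at [15:19] → '5652'.
No capturing groups, so `findall` returns the 3 full match strings.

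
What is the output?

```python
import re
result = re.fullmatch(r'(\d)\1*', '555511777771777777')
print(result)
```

`fullmatch` succeeds only if the pattern covers the string from start to end.
Here the string isn't matched end-to-end, so the call returns None.

None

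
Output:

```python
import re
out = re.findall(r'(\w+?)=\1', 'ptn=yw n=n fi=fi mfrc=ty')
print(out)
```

The backreference `\1` re-matches whatever the first group consumed, character for character.
Matches: at [7:10] match 'n=n', group 1 = 'n'; at [11:16] match 'fi=fi', group 1 = 'fi'.
With a single group, `findall` returns only what that group captured — 2 items.

['n', 'fi']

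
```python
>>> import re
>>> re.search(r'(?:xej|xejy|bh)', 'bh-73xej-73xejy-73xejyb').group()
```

'bh'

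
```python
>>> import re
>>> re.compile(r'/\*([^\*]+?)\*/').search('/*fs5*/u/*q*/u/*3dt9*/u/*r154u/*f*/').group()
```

'/*fs5*/'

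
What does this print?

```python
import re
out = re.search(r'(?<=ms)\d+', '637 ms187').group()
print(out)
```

Lookahead/lookbehind check context without consuming it, so the matched span excludes the asserted characters.
The match spans [6:9] → '187'.

187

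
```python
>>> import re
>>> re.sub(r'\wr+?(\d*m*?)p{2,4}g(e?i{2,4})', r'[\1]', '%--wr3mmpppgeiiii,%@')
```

'%--[3mm],%@'

The pattern matches a word character, then one or more of a literal 'r' (lazy); then zero or more of a digit, then zero or more of a literal 'm' (lazy) (captured); then 2 to 4 of the literal 'p', then a literal 'g'; then optionally the literal 'e', then 2 to 4 of the literal 'i' (captured).
The replacement refers to a captured group, so each match is rewritten using its own captured text.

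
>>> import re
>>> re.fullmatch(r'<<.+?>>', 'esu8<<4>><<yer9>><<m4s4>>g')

None

`re.fullmatch` requires the pattern to consume the entire string.
Here the string isn't matched end-to-end, so the call returns None.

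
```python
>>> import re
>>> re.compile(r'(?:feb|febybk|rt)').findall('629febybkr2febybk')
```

['feb', 'feb']

`|` is ordered: at each position the engine commits to the first alternative that works.
`findall` yields the raw match text (2 of them) because the pattern has no groups.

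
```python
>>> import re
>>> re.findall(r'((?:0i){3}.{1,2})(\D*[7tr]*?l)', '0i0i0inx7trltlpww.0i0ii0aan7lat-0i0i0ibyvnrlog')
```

[('0i0i0inx', '7trl'), ('0i0i0iby', 'vnrl')]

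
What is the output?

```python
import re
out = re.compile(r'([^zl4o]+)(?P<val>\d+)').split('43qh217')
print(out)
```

This matches one or more of any character except [zl4o] (captured); then one or more of a digit (captured as 'val').
Matches to split on: at [1:7] → '3qh217'.
`re.split` interleaves the captured-group text with the surrounding fragments.

['4', '3qh21', '7', '']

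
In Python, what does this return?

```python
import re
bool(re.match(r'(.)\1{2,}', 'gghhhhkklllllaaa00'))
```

`re.match` only tries the pattern at the start of the string.
Here the pattern fails at index 0, so the call returns None, and `bool(None)` is False.

False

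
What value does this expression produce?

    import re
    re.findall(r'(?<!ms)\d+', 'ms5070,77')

['070', '77']

The negative lookaround is zero-width — it rules out positions where the adjacent text would match, without consuming anything.
Walking the string: at [3:6] → '070'; at [7:9] → '77'.
`findall` yields the raw match text (2 of them) because the pattern has no groups.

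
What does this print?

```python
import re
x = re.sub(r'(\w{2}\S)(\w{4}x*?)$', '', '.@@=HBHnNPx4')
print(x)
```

.@@=H

This matches exactly 2 of a word character, then a non-whitespace character (captured); then exactly 4 of a word character, then zero or more of a literal 'x' (lazy) (captured); then anchored at the end.
Matches: at [5:12] → 'BHnNPx4'.
Every occurrence is swapped for ''.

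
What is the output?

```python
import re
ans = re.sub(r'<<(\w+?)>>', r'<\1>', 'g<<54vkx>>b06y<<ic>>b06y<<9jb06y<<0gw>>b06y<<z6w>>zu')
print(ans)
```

`\1` in the replacement pulls in group 1's text for each match.

g<54vkx>b06y<ic>b06y<<9jb06y<0gw>b06y<z6w>zu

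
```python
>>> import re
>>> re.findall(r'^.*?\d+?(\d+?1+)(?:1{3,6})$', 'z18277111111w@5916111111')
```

A `+?`/`*?`/`{m,n}?` starts at its minimum and grows only as far as needed for what follows to match.
Because there's exactly one group, `findall` drops the full match and keeps group 1 from the one hit.

['916111']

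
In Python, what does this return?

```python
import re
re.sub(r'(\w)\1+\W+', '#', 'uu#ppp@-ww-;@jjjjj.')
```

After group 1 captures some text, `\1` only succeeds where that same text appears again.
Matches: at [0:3] → 'uu#'; at [3:8] → 'ppp@-'; at [8:13] → 'ww-;@'; at [13:19] → 'jjjjj.'.
Each match is replaced by '#'.

'####'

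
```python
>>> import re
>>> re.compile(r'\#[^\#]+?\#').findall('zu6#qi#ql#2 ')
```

['#qi#']

Scanning left to right: at [3:7] → '#qi#'.
`findall` yields the raw match text (1 of them) because the pattern has no groups.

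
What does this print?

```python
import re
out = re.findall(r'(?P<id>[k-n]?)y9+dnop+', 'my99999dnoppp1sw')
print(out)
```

['m']

This matches optionally a character in [k-n] (captured as 'id'); then the literal 'y', then one or more of the literal '9'; then the literal 'dno', then one or more of the literal 'p'.
Because there's exactly one group, `findall` drops the full match and keeps group 1 from the one hit.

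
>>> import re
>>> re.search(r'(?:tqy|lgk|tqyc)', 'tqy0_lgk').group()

'tqy'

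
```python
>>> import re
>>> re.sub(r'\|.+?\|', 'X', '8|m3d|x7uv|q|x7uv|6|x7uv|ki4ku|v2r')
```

Matches: at [1:6] → '|m3d|'; at [10:13] → '|q|'; at [17:20] → '|6|'; at [24:31] → '|ki4ku|'.
Each match is replaced by 'X'.

'8Xx7uvXx7uvXx7uvXv2r'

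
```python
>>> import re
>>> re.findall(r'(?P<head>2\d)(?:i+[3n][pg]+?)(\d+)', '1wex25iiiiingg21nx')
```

[('25', '21')]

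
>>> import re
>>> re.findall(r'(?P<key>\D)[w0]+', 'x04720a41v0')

The pattern matches a non-digit (captured as 'key'); then one or more of one of [w0].
Matches: at [0:2] match 'x0', group 1 = 'x'; at [9:11] match 'v0', group 1 = 'v'.
One capturing group, so `findall` returns just the captured substring from each match — 2 in all.

['x', 'v']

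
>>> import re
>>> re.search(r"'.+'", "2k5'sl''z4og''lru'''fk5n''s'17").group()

The match spans [3:28] → "'sl''z4og''lru'''fk5n''s'".

"'sl''z4og''lru'''fk5n''s'"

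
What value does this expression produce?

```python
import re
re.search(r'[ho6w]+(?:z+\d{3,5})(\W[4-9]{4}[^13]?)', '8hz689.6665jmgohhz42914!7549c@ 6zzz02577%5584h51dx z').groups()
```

Pattern: one or more of one of [ho6w]; then one or more of the literal 'z', then 3 to 5 of a digit (non-capturing group); then a non-word character, then exactly 4 of a character in [4-9], then optionally any character except [13] (captured).
`re.search` scans for the first position where the pattern succeeds.
The match spans [1:12] → 'hz689.6665j'.
Captured: group 1 = '.6665j'.

('.6665j',)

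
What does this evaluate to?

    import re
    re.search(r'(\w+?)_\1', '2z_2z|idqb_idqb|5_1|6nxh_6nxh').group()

'2z_2z'

The backreference `\1` re-matches whatever the first group consumed, character for character.
Unlike `match`, `search` isn't anchored — it looks for the pattern anywhere in the string.
The match spans [0:5] → '2z_2z'.
Captured: group 1 = '2z'.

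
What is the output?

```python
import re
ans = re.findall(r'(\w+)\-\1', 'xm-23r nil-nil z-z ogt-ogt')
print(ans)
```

['nil', 'z', 'ogt']

The backreference `\1` re-matches whatever the first group consumed, character for character.
Matches: at [7:14] match 'nil-nil', group 1 = 'nil'; at [15:18] match 'z-z', group 1 = 'z'; at [19:26] match 'ogt-ogt', group 1 = 'ogt'.
`findall` collects group 1 from each match (3 total).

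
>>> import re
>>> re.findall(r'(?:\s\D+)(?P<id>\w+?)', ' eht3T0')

['3']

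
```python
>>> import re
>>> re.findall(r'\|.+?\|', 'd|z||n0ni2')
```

A `+?`/`*?`/`{m,n}?` starts at its minimum and grows only as far as needed for what follows to match.
No capturing groups, so `findall` returns the 1 full match string.

['|z|']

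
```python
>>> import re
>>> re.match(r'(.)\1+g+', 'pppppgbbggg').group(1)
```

'p'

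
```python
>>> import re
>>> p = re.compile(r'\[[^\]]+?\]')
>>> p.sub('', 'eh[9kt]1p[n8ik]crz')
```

'eh1pcrz'

Matches: at [2:7] → '[9kt]'; at [9:15] → '[n8ik]'.
`sub` substitutes '' at each match site.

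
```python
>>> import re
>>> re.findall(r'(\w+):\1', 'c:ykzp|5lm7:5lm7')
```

['5lm7']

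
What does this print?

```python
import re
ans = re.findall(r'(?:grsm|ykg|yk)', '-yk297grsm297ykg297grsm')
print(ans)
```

['yk', 'grsm', 'ykg', 'grsm']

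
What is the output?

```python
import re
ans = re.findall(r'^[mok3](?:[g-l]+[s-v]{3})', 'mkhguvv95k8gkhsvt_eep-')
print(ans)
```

This matches anchored at the start of the string; then one of [mok3]; then one or more of a character in [g-l], then exactly 3 of a character in [s-v] (non-capturing group).
Walking the string: at [0:7] → 'mkhguvv'.
Since nothing is captured, `findall` lists the 1 matched substring directly.

['mkhguvv']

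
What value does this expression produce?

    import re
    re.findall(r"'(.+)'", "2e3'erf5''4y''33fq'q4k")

Matches: at [3:19] match "'erf5''4y''33fq'", group 1 = "erf5''4y''33fq".
`findall` collects group 1 from the one match (1 total).

["erf5''4y''33fq"]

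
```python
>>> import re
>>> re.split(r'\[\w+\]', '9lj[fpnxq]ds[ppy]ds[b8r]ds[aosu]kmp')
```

['9lj', 'ds', 'ds', 'ds', 'kmp']

The string is cut at each match, leaving 5 pieces.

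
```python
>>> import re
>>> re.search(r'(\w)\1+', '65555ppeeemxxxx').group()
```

After group 1 captures some text, `\1` only succeeds where that same text appears again.
`re.search` scans for the first position where the pattern succeeds.
The match spans [1:5] → '5555'.
Captured: group 1 = '5'.

'5555'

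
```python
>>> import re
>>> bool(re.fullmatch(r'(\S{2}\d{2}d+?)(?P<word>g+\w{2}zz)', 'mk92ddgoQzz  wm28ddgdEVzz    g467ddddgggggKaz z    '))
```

The pattern matches exactly 2 of a non-whitespace character, then exactly 2 of a digit, then one or more of a literal 'd' (lazy) (captured); then one or more of the literal 'g', then exactly 2 of a word character, then the literal 'zz' (captured as 'word').
`fullmatch` succeeds only if the pattern covers the string from start to end.
Here the pattern can't cover the whole string, so the call returns None, and `bool(None)` is False.

False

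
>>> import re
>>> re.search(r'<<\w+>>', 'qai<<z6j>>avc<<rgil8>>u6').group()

`search` walks the string left to right and returns the first match it finds.
The match spans [3:10] → '<<z6j>>'.

'<<z6j>>'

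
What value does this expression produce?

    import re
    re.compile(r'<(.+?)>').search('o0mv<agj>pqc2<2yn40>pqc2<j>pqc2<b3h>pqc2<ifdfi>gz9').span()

(4, 9)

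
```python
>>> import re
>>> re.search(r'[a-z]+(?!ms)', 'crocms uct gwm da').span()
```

The negative lookaround is zero-width — it rules out positions where the adjacent text would match, without consuming anything.
The match spans [0:6] → 'crocms'.

(0, 6)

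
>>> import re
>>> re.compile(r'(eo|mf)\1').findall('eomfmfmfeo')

After group 1 captures some text, `\1` only succeeds where that same text appears again.
One capturing group, so `findall` returns just the captured substring from the one match — 1 in all.

['mf']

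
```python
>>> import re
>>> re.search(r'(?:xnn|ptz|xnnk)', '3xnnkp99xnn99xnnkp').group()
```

Alternation isn't longest-match — the leftmost alternative that fits at this position is chosen.
`re.search` scans for the first position where the pattern succeeds.
The match spans [1:4] → 'xnn'.

'xnn'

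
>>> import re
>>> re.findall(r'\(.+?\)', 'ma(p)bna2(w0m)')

A non-greedy quantifier consumes as few characters as it can — just enough that the remainder of the pattern still matches from where it stops; whatever follows it matches normally.
Matches: at [2:5] → '(p)'; at [9:14] → '(w0m)'.
No capturing groups, so `findall` returns the 2 full match strings.

['(p)', '(w0m)']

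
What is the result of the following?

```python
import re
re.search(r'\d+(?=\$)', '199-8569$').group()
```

Because the assertion is zero-width, the text it checks is not consumed and won't appear in the result.
The match spans [4:8] → '8569'.

'8569'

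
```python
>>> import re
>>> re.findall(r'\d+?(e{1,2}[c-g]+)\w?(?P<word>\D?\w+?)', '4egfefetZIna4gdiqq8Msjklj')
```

This matches one or more of a digit (lazy); then 1 to 2 of a literal 'e', then one or more of a character in [c-g] (captured); then optionally a word character; then optionally a non-digit, then one or more of a word character (lazy) (captured as 'word').
Walking the string: at [0:10] match '4egfefetZI', groups = ('egfefe', 'ZI').
Multiple groups make `findall` return tuples — one 2-tuple for the one match.

[('egfefe', 'ZI')]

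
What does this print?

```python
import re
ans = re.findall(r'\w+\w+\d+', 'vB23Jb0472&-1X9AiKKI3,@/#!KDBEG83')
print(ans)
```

['vB23Jb0472', '1X9AiKKI3', 'KDBEG83']

No capturing groups, so `findall` returns the 3 full match strings.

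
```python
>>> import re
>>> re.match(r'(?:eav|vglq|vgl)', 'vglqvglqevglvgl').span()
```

`|` is ordered: at each position the engine commits to the first alternative that works.
With `match`, the pattern is implicitly anchored at the beginning.
The match spans [0:4] → 'vglq'.

(0, 4)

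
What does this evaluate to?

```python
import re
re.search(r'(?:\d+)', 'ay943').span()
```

(2, 5)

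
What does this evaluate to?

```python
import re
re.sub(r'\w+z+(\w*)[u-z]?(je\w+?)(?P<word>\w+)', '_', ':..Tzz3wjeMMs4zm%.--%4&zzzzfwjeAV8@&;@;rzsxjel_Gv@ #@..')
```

The pattern matches one or more of a word character, then one or more of the literal 'z'; then zero or more of a word character (captured); then optionally a character in [u-z]; then the literal 'je', then one or more of a word character (lazy) (captured); then one or more of a word character (captured as 'word').
Matches: at [3:16] → 'Tzz3wjeMMs4zm'; at [23:34] → 'zzzzfwjeAV8'; at [39:49] → 'rzsxjel_Gv'.
Every occurrence is swapped for '_'.

':.._%.--%4&_@&;@;_@ #@..'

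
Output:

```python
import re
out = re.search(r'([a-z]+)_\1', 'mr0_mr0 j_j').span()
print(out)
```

(8, 11)

After group 1 captures some text, `\1` only succeeds where that same text appears again.
The match spans [8:11] → 'j_j'.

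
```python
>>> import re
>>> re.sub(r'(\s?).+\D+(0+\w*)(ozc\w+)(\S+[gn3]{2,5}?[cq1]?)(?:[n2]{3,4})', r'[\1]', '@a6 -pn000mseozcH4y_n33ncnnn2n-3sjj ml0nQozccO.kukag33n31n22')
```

'[]'

The pattern matches optionally whitespace (captured); then one or more of any character, then one or more of a non-digit; then one or more of a literal '0', then zero or more of a word character (captured); then the literal 'ozc', then one or more of a word character (captured); then one or more of a non-whitespace character, then 2 to 5 of one of [gn3] (lazy), then optionally one of [cq1] (captured); then 3 to 4 of one of [n2] (non-capturing group).
Matches: at [0:60] → '@a6 -pn000mseozcH4y_n33ncnnn2n-3sjj ml0nQozccO.kukag33n31n22'.
The replacement refers to a captured group, so each match is rewritten using its own captured text.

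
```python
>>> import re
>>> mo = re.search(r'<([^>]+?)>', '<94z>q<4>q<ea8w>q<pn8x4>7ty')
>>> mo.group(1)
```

'94z'

The match spans [0:5] → '<94z>'.
Captured: group 1 = '94z'.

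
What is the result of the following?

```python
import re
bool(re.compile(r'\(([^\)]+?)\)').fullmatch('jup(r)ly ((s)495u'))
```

False

`fullmatch` succeeds only if the pattern covers the string from start to end.
Here the pattern can't cover the whole string, so the call returns None, and `bool(None)` is False.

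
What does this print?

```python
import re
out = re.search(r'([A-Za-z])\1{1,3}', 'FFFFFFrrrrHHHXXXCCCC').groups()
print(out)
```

('F',)

The backreference `\1` re-matches whatever the first group consumed, character for character.
`re.search` scans for the first position where the pattern succeeds.
The match spans [0:4] → 'FFFF'.
Captured: group 1 = 'F'.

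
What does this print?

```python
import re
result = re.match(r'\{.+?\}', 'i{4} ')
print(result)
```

None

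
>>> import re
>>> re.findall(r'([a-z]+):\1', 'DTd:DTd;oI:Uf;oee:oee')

['oee']

A backreference is literal: `\1` must see the identical characters the first group matched.
Matches: at [14:21] match 'oee:oee', group 1 = 'oee'.
`findall` collects group 1 from the one match (1 total).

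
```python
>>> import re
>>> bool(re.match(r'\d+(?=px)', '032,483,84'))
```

False

`match` is anchored at position 0; if the pattern doesn't fit there, it returns None.
Here the string doesn't start with a match, so the call returns None, and `bool(None)` is False.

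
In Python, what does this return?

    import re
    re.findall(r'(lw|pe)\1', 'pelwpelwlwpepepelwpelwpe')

['lw', 'pe']

`\1` has to match the exact text group 1 already captured.
With a single group, `findall` returns only what that group captured — 2 items.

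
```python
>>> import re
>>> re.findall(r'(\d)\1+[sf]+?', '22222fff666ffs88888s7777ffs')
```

After group 1 captures some text, `\1` only succeeds where that same text appears again.
`findall` collects group 1 from each match (4 total).

['2', '6', '8', '7']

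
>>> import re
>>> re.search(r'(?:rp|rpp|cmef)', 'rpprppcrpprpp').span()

The regex engine tests alternatives in the order written; an earlier branch that matches wins even if a later one would match more.
The match spans [0:2] → 'rp'.

(0, 2)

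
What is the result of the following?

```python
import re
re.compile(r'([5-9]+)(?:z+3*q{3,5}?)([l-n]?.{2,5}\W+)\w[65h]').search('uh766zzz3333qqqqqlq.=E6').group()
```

The match spans [2:23] → '766zzz3333qqqqqlq.=E6'.

'766zzz3333qqqqqlq.=E6'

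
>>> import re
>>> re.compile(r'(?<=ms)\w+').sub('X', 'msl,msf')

'msX,msX'

The `(?=…)`/`(?<=…)` assertion just peeks at neighbouring text; it doesn't advance the match position.
Matches: at [2:3] → 'l'; at [6:7] → 'f'.
Every occurrence is swapped for 'X'.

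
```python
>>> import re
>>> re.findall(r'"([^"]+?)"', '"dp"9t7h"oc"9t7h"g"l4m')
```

['dp', 'oc', 'g']

Scanning left to right: at [0:4] match '"dp"', group 1 = 'dp'; at [8:12] match '"oc"', group 1 = 'oc'; at [16:19] match '"g"', group 1 = 'g'.
With a single group, `findall` returns only what that group captured — 3 items.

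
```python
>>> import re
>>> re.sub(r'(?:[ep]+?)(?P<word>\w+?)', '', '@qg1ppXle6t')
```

'@qg1Xlt'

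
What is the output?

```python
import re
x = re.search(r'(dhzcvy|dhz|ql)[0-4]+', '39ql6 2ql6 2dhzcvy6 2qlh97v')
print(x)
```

None

Here the pattern never matches, so the call returns None.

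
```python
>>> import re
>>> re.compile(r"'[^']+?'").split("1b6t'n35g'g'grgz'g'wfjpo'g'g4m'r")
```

['1b6t', 'g', 'g', 'g', 'r']

Splitting on the pattern gives 5 pieces.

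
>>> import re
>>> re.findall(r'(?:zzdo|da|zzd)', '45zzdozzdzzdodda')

['zzdo', 'zzd', 'zzdo', 'da']

Alternation isn't longest-match — the leftmost alternative that fits at this position is chosen.
Matches: at [2:6] → 'zzdo'; at [6:9] → 'zzd'; at [9:13] → 'zzdo'; at [14:16] → 'da'.
Since nothing is captured, `findall` lists the 4 matched substrings directly.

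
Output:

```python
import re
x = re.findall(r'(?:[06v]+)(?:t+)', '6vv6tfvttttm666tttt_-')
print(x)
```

Since nothing is captured, `findall` lists the 3 matched substrings directly.

['6vv6t', 'vtttt', '666tttt']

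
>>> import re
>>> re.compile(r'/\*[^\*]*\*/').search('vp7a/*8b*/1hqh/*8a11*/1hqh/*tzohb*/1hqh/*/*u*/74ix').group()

`re.search` tries every starting position until one works.
The match spans [4:10] → '/*8b*/'.

'/*8b*/'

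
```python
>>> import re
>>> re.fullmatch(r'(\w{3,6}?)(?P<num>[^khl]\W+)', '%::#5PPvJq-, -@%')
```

None

`fullmatch` succeeds only if the pattern covers the string from start to end.
Here there's no way to consume every character, so the call returns None.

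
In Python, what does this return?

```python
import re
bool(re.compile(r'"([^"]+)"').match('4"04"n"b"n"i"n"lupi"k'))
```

False

With `match`, the pattern is implicitly anchored at the beginning.
Here position 0 doesn't satisfy it, so the call returns None, and `bool(None)` is False.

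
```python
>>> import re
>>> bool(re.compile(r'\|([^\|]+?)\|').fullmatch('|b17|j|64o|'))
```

False

`re.fullmatch` is like wrapping the pattern in `^…$` (in single-line mode).
Here there's no way to consume every character, so the call returns None, and `bool(None)` is False.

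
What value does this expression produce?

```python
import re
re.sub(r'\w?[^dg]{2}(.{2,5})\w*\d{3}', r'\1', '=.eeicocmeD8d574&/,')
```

Pattern: optionally a word character, then exactly 2 of any character except [dg]; then 2 to 5 of any character (captured); then zero or more of a word character, then exactly 3 of a digit.
`\1` in the replacement pulls in group 1's text for each match.

'eeico&/,'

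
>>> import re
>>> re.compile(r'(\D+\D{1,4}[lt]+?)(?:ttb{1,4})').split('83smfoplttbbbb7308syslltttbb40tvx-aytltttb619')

['83', 'smfopl', '7308', 'sysllt', '40', 'tvx-aytlt', '619']

The pattern matches one or more of a non-digit, then 1 to 4 of a non-digit, then one or more of one of [lt] (lazy) (captured); then the literal 'tt', then 1 to 4 of a literal 'b' (non-capturing group).
With a capturing group present, the delimiter's captured portion is kept in the result list.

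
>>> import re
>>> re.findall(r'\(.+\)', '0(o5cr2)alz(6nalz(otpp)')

['(o5cr2)alz(6nalz(otpp)']

Scanning left to right: at [1:23] → '(o5cr2)alz(6nalz(otpp)'.
Since nothing is captured, `findall` lists the 1 matched substring directly.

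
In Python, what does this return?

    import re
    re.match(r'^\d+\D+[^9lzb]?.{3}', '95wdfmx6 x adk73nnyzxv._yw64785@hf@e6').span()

Pattern: anchored at the start of the string; then one or more of a digit, then one or more of a non-digit; then optionally any character except [9lzb], then exactly 3 of any character.
With `match`, the pattern is implicitly anchored at the beginning.
The match spans [0:11] → '95wdfmx6 x '.

(0, 11)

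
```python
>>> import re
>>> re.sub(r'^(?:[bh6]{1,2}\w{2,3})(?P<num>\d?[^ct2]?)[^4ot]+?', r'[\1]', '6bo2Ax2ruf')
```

The pattern matches anchored at the start of the string; then 1 to 2 of one of [bh6], then 2 to 3 of a word character (non-capturing group); then optionally a digit, then optionally any character except [ct2] (captured as 'num'); then one or more of any character except [4ot] (lazy).
The replacement refers to a captured group, so each match is rewritten using its own captured text.

'[x]ruf'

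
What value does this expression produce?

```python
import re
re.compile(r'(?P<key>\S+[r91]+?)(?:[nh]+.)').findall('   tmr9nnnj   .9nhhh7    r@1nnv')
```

['tmr9', '.9', 'r@1']

One capturing group, so `findall` returns just the captured substring from each match — 3 in all.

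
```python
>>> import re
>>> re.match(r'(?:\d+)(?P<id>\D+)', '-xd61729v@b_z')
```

`re.match` won't scan ahead — the pattern has to work from the very first character.
Here the string doesn't start with a match, so the call returns None.

None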